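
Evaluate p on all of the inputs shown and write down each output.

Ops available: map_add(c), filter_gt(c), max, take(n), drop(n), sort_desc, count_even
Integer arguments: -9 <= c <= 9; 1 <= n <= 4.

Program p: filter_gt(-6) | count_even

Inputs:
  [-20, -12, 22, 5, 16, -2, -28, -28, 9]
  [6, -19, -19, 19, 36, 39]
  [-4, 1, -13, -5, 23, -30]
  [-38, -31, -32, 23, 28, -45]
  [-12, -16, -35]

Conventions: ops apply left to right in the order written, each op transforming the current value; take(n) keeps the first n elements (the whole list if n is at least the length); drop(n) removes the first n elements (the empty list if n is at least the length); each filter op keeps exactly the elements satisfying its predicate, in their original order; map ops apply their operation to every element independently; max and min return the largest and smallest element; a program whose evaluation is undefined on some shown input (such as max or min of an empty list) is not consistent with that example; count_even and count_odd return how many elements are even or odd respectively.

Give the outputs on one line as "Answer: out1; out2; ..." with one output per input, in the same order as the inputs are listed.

Execution, op by op:
  [-20, -12, 22, 5, 16, -2, -28, -28, 9] -> [22, 5, 16, -2, 9] -> 3
  [6, -19, -19, 19, 36, 39] -> [6, 19, 36, 39] -> 2
  [-4, 1, -13, -5, 23, -30] -> [-4, 1, -5, 23] -> 1
  [-38, -31, -32, 23, 28, -45] -> [23, 28] -> 1
  [-12, -16, -35] -> [] -> 0

3; 2; 1; 1; 0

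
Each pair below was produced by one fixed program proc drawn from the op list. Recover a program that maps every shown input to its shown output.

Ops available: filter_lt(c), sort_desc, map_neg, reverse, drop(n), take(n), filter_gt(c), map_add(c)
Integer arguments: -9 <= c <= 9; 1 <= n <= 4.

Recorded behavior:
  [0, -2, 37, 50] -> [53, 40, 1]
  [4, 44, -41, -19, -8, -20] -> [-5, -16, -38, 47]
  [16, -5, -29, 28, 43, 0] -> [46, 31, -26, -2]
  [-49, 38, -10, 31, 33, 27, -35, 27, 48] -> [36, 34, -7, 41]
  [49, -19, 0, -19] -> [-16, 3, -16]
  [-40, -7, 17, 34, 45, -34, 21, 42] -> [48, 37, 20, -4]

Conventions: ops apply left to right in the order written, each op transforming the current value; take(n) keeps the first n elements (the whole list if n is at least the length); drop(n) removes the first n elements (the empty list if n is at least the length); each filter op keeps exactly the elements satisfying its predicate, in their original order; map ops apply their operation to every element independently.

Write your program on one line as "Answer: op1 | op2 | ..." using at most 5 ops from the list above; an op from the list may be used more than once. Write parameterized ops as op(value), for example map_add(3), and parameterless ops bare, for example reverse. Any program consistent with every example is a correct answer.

drop(1) | map_add(3) | take(4) | reverse

Check, running the answer program on each example:
  [0, -2, 37, 50] -> [-2, 37, 50] -> [1, 40, 53] -> [1, 40, 53] -> [53, 40, 1]
  [4, 44, -41, -19, -8, -20] -> [44, -41, -19, -8, -20] -> [47, -38, -16, -5, -17] -> [47, -38, -16, -5] -> [-5, -16, -38, 47]
  [16, -5, -29, 28, 43, 0] -> [-5, -29, 28, 43, 0] -> [-2, -26, 31, 46, 3] -> [-2, -26, 31, 46] -> [46, 31, -26, -2]
  [-49, 38, -10, 31, 33, 27, -35, 27, 48] -> [38, -10, 31, 33, 27, -35, 27, 48] -> [41, -7, 34, 36, 30, -32, 30, 51] -> [41, -7, 34, 36] -> [36, 34, -7, 41]
  [49, -19, 0, -19] -> [-19, 0, -19] -> [-16, 3, -16] -> [-16, 3, -16] -> [-16, 3, -16]
  [-40, -7, 17, 34, 45, -34, 21, 42] -> [-7, 17, 34, 45, -34, 21, 42] -> [-4, 20, 37, 48, -31, 24, 45] -> [-4, 20, 37, 48] -> [48, 37, 20, -4]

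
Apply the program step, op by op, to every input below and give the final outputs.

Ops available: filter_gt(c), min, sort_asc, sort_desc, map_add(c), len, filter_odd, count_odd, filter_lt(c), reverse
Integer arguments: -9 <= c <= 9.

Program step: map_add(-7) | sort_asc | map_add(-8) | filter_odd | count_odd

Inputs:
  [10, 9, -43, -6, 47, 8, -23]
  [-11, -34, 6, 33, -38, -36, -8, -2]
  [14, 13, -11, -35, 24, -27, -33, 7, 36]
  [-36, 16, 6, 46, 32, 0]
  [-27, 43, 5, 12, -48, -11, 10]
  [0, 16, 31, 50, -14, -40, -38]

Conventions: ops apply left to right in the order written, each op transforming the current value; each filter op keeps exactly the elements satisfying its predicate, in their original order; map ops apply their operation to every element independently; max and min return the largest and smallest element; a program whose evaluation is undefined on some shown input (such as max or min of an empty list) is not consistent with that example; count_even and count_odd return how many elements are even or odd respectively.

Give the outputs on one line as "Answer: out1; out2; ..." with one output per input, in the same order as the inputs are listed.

3; 6; 3; 6; 3; 6

Execution, op by op:
  [10, 9, -43, -6, 47, 8, -23] -> [3, 2, -50, -13, 40, 1, -30] -> [-50, -30, -13, 1, 2, 3, 40] -> [-58, -38, -21, -7, -6, -5, 32] -> [-21, -7, -5] -> 3
  [-11, -34, 6, 33, -38, -36, -8, -2] -> [-18, -41, -1, 26, -45, -43, -15, -9] -> [-45, -43, -41, -18, -15, -9, -1, 26] -> [-53, -51, -49, -26, -23, -17, -9, 18] -> [-53, -51, -49, -23, -17, -9] -> 6
  [14, 13, -11, -35, 24, -27, -33, 7, 36] -> [7, 6, -18, -42, 17, -34, -40, 0, 29] -> [-42, -40, -34, -18, 0, 6, 7, 17, 29] -> [-50, -48, -42, -26, -8, -2, -1, 9, 21] -> [-1, 9, 21] -> 3
  [-36, 16, 6, 46, 32, 0] -> [-43, 9, -1, 39, 25, -7] -> [-43, -7, -1, 9, 25, 39] -> [-51, -15, -9, 1, 17, 31] -> [-51, -15, -9, 1, 17, 31] -> 6
  [-27, 43, 5, 12, -48, -11, 10] -> [-34, 36, -2, 5, -55, -18, 3] -> [-55, -34, -18, -2, 3, 5, 36] -> [-63, -42, -26, -10, -5, -3, 28] -> [-63, -5, -3] -> 3
  [0, 16, 31, 50, -14, -40, -38] -> [-7, 9, 24, 43, -21, -47, -45] -> [-47, -45, -21, -7, 9, 24, 43] -> [-55, -53, -29, -15, 1, 16, 35] -> [-55, -53, -29, -15, 1, 35] -> 6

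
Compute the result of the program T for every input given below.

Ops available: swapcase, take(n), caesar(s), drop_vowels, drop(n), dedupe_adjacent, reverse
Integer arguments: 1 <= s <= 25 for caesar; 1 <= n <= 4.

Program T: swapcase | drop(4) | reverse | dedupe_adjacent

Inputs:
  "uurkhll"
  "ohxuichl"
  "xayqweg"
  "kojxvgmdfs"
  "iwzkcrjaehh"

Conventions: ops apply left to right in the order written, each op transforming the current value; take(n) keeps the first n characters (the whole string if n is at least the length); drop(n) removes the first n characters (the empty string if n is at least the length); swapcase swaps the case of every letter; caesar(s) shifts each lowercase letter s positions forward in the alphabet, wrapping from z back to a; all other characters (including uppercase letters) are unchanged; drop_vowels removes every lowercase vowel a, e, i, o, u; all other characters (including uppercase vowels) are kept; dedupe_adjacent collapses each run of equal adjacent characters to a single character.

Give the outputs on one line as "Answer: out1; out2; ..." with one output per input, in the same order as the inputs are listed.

Execution, op by op:
  "uurkhll" -> "UURKHLL" -> "HLL" -> "LLH" -> "LH"
  "ohxuichl" -> "OHXUICHL" -> "ICHL" -> "LHCI" -> "LHCI"
  "xayqweg" -> "XAYQWEG" -> "WEG" -> "GEW" -> "GEW"
  "kojxvgmdfs" -> "KOJXVGMDFS" -> "VGMDFS" -> "SFDMGV" -> "SFDMGV"
  "iwzkcrjaehh" -> "IWZKCRJAEHH" -> "CRJAEHH" -> "HHEAJRC" -> "HEAJRC"

"LH"; "LHCI"; "GEW"; "SFDMGV"; "HEAJRC"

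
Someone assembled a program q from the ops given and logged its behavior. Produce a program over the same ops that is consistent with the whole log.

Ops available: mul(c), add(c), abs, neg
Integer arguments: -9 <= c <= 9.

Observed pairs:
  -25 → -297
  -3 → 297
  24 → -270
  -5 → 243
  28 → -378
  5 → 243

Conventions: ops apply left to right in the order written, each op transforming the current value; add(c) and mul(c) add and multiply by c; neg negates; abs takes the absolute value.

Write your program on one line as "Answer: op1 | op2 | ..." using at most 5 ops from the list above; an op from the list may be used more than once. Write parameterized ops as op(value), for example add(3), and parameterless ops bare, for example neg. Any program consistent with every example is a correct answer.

abs | add(-8) | add(-6) | mul(9) | mul(-3)

Check, running the answer program on each example:
  -25 -> 25 -> 17 -> 11 -> 99 -> -297
  -3 -> 3 -> -5 -> -11 -> -99 -> 297
  24 -> 24 -> 16 -> 10 -> 90 -> -270
  -5 -> 5 -> -3 -> -9 -> -81 -> 243
  28 -> 28 -> 20 -> 14 -> 126 -> -378
  5 -> 5 -> -3 -> -9 -> -81 -> 243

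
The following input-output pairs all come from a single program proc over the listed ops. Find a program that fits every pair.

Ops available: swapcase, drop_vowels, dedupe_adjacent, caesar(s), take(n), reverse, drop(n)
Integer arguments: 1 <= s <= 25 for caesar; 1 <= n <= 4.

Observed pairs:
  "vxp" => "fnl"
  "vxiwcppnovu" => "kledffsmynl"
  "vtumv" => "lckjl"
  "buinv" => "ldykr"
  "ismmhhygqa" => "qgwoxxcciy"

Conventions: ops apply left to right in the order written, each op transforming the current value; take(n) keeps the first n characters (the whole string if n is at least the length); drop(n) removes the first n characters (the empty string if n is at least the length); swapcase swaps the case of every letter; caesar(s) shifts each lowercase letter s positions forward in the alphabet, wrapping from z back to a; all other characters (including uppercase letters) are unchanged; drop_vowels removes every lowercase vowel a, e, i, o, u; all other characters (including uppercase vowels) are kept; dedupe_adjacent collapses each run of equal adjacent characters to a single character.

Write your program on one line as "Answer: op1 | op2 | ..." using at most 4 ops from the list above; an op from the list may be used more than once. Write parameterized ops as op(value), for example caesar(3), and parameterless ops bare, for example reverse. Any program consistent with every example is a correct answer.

caesar(19) | reverse | caesar(23)

Check, running the answer program on each example:
  "vxp" -> "oqi" -> "iqo" -> "fnl"
  "vxiwcppnovu" -> "oqbpviighon" -> "nohgiivpbqo" -> "kledffsmynl"
  "vtumv" -> "omnfo" -> "ofnmo" -> "lckjl"
  "buinv" -> "unbgo" -> "ogbnu" -> "ldykr"
  "ismmhhygqa" -> "blffaarzjt" -> "tjzraafflb" -> "qgwoxxcciy"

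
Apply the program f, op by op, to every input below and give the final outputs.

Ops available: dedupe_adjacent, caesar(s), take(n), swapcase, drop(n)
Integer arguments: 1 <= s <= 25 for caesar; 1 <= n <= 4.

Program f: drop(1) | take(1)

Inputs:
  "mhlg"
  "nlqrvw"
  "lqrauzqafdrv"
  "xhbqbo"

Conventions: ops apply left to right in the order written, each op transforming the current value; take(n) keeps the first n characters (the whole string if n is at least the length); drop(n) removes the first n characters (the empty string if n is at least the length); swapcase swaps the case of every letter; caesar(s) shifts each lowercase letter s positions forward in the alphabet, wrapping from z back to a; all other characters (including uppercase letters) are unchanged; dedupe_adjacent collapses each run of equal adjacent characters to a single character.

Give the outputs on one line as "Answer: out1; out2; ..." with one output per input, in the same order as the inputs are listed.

Execution, op by op:
  "mhlg" -> "hlg" -> "h"
  "nlqrvw" -> "lqrvw" -> "l"
  "lqrauzqafdrv" -> "qrauzqafdrv" -> "q"
  "xhbqbo" -> "hbqbo" -> "h"

"h"; "l"; "q"; "h"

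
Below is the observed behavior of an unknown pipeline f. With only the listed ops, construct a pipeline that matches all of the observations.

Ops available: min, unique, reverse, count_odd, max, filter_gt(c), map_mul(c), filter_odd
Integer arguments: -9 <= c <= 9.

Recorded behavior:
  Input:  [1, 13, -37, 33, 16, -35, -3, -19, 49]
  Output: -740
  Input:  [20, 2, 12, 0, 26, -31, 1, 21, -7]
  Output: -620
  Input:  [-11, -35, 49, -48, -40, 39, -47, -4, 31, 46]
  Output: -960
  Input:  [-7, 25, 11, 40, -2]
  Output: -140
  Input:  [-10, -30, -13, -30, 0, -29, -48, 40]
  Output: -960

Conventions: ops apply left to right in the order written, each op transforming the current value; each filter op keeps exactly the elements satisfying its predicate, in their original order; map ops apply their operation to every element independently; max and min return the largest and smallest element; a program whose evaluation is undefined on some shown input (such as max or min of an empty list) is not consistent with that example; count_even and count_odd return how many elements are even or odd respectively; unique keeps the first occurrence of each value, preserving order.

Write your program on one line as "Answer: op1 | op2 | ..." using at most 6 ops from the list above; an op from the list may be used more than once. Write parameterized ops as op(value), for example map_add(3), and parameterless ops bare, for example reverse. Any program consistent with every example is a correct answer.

map_mul(4) | reverse | map_mul(5) | reverse | min

Check, running the answer program on each example:
  [1, 13, -37, 33, 16, -35, -3, -19, 49] -> [4, 52, -148, 132, 64, -140, -12, -76, 196] -> [196, -76, -12, -140, 64, 132, -148, 52, 4] -> [980, -380, -60, -700, 320, 660, -740, 260, 20] -> [20, 260, -740, 660, 320, -700, -60, -380, 980] -> -740
  [20, 2, 12, 0, 26, -31, 1, 21, -7] -> [80, 8, 48, 0, 104, -124, 4, 84, -28] -> [-28, 84, 4, -124, 104, 0, 48, 8, 80] -> [-140, 420, 20, -620, 520, 0, 240, 40, 400] -> [400, 40, 240, 0, 520, -620, 20, 420, -140] -> -620
  [-11, -35, 49, -48, -40, 39, -47, -4, 31, 46] -> [-44, -140, 196, -192, -160, 156, -188, -16, 124, 184] -> [184, 124, -16, -188, 156, -160, -192, 196, -140, -44] -> [920, 620, -80, -940, 780, -800, -960, 980, -700, -220] -> [-220, -700, 980, -960, -800, 780, -940, -80, 620, 920] -> -960
  [-7, 25, 11, 40, -2] -> [-28, 100, 44, 160, -8] -> [-8, 160, 44, 100, -28] -> [-40, 800, 220, 500, -140] -> [-140, 500, 220, 800, -40] -> -140
  [-10, -30, -13, -30, 0, -29, -48, 40] -> [-40, -120, -52, -120, 0, -116, -192, 160] -> [160, -192, -116, 0, -120, -52, -120, -40] -> [800, -960, -580, 0, -600, -260, -600, -200] -> [-200, -600, -260, -600, 0, -580, -960, 800] -> -960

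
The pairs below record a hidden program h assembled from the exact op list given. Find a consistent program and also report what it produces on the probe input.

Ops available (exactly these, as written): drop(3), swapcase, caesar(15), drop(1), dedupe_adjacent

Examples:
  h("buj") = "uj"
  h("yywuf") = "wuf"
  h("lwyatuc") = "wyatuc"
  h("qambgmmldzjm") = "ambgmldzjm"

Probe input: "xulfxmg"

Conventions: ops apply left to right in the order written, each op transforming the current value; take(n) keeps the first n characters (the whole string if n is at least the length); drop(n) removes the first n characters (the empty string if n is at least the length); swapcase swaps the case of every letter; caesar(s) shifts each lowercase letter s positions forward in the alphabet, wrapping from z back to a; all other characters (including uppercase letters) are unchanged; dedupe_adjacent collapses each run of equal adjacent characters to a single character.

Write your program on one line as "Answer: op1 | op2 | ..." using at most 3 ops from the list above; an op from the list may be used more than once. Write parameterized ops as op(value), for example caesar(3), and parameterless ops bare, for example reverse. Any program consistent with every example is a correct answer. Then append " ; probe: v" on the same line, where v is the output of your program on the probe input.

dedupe_adjacent | drop(1) ; probe: "ulfxmg"

Check, running the answer program on each example:
  "buj" -> "buj" -> "uj"
  "yywuf" -> "ywuf" -> "wuf"
  "lwyatuc" -> "lwyatuc" -> "wyatuc"
  "qambgmmldzjm" -> "qambgmldzjm" -> "ambgmldzjm"
  probe: "xulfxmg" -> "xulfxmg" -> "ulfxmg"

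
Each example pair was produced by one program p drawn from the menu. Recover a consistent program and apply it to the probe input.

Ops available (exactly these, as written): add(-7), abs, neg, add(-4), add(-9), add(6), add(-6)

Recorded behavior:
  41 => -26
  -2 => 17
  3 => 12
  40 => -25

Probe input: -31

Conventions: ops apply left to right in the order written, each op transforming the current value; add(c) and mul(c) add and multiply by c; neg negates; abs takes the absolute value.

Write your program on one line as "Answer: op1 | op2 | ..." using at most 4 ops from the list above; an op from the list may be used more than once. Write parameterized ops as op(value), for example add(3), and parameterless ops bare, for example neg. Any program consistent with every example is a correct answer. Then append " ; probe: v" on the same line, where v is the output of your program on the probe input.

add(-9) | neg | add(6) ; probe: 46

Check, running the answer program on each example:
  41 -> 32 -> -32 -> -26
  -2 -> -11 -> 11 -> 17
  3 -> -6 -> 6 -> 12
  40 -> 31 -> -31 -> -25
  probe: -31 -> -40 -> 40 -> 46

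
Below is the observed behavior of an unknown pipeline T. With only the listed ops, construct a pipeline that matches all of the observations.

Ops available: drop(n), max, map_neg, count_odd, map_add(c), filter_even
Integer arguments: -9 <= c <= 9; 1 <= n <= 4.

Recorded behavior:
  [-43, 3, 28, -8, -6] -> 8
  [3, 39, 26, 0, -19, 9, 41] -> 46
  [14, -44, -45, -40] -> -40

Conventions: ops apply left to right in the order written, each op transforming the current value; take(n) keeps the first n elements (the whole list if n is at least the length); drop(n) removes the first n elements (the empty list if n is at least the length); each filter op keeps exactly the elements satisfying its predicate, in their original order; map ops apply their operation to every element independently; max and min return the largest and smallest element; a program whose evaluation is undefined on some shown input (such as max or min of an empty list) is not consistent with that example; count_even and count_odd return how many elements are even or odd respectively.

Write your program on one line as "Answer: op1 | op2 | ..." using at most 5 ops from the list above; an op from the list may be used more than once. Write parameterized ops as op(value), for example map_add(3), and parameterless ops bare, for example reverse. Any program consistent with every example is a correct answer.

map_add(1) | filter_even | map_add(4) | max

Check, running the answer program on each example:
  [-43, 3, 28, -8, -6] -> [-42, 4, 29, -7, -5] -> [-42, 4] -> [-38, 8] -> 8
  [3, 39, 26, 0, -19, 9, 41] -> [4, 40, 27, 1, -18, 10, 42] -> [4, 40, -18, 10, 42] -> [8, 44, -14, 14, 46] -> 46
  [14, -44, -45, -40] -> [15, -43, -44, -39] -> [-44] -> [-40] -> -40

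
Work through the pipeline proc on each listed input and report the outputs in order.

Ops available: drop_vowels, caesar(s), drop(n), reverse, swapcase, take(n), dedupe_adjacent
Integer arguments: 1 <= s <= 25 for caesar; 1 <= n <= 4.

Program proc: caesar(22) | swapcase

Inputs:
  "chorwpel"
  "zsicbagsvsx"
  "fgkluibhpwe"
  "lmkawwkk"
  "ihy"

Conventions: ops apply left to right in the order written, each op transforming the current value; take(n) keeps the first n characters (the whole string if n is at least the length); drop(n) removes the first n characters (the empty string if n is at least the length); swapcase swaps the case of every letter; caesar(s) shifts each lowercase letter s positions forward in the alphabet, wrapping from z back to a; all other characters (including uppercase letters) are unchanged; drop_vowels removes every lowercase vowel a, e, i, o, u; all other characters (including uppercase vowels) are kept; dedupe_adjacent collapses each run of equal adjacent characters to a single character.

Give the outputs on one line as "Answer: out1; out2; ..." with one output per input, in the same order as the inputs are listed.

Execution, op by op:
  "chorwpel" -> "ydknslah" -> "YDKNSLAH"
  "zsicbagsvsx" -> "voeyxwcorot" -> "VOEYXWCOROT"
  "fgkluibhpwe" -> "bcghqexdlsa" -> "BCGHQEXDLSA"
  "lmkawwkk" -> "higwssgg" -> "HIGWSSGG"
  "ihy" -> "edu" -> "EDU"

"YDKNSLAH"; "VOEYXWCOROT"; "BCGHQEXDLSA"; "HIGWSSGG"; "EDU"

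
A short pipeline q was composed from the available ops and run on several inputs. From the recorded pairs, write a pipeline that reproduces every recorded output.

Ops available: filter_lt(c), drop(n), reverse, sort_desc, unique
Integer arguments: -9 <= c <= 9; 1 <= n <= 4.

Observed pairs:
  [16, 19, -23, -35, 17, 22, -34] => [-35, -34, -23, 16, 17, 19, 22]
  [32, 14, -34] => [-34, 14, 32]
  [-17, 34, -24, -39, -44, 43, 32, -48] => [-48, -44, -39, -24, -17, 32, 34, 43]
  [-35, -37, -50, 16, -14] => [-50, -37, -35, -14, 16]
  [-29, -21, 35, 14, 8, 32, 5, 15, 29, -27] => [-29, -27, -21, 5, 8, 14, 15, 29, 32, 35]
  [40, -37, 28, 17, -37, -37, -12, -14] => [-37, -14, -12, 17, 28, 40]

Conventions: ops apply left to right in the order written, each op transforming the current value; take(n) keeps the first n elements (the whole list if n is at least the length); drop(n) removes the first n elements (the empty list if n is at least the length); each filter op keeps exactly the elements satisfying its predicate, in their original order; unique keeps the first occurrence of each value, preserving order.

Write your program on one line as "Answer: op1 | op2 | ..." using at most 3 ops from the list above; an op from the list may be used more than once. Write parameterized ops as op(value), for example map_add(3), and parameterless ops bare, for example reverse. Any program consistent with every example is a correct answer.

sort_desc | unique | reverse

Check, running the answer program on each example:
  [16, 19, -23, -35, 17, 22, -34] -> [22, 19, 17, 16, -23, -34, -35] -> [22, 19, 17, 16, -23, -34, -35] -> [-35, -34, -23, 16, 17, 19, 22]
  [32, 14, -34] -> [32, 14, -34] -> [32, 14, -34] -> [-34, 14, 32]
  [-17, 34, -24, -39, -44, 43, 32, -48] -> [43, 34, 32, -17, -24, -39, -44, -48] -> [43, 34, 32, -17, -24, -39, -44, -48] -> [-48, -44, -39, -24, -17, 32, 34, 43]
  [-35, -37, -50, 16, -14] -> [16, -14, -35, -37, -50] -> [16, -14, -35, -37, -50] -> [-50, -37, -35, -14, 16]
  [-29, -21, 35, 14, 8, 32, 5, 15, 29, -27] -> [35, 32, 29, 15, 14, 8, 5, -21, -27, -29] -> [35, 32, 29, 15, 14, 8, 5, -21, -27, -29] -> [-29, -27, -21, 5, 8, 14, 15, 29, 32, 35]
  [40, -37, 28, 17, -37, -37, -12, -14] -> [40, 28, 17, -12, -14, -37, -37, -37] -> [40, 28, 17, -12, -14, -37] -> [-37, -14, -12, 17, 28, 40]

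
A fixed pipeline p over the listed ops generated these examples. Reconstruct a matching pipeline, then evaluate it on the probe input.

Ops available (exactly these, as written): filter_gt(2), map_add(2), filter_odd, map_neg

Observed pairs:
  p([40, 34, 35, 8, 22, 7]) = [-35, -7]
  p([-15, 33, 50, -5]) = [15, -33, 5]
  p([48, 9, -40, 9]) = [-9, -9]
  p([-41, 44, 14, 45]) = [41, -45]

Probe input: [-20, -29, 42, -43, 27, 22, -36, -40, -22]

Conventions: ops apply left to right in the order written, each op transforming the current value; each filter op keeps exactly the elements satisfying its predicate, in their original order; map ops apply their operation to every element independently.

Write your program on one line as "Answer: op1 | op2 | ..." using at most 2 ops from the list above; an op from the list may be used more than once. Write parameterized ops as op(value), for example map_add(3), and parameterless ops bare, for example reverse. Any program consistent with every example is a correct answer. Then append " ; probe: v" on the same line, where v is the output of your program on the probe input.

filter_odd | map_neg ; probe: [29, 43, -27]

Check, running the answer program on each example:
  [40, 34, 35, 8, 22, 7] -> [35, 7] -> [-35, -7]
  [-15, 33, 50, -5] -> [-15, 33, -5] -> [15, -33, 5]
  [48, 9, -40, 9] -> [9, 9] -> [-9, -9]
  [-41, 44, 14, 45] -> [-41, 45] -> [41, -45]
  probe: [-20, -29, 42, -43, 27, 22, -36, -40, -22] -> [-29, -43, 27] -> [29, 43, -27]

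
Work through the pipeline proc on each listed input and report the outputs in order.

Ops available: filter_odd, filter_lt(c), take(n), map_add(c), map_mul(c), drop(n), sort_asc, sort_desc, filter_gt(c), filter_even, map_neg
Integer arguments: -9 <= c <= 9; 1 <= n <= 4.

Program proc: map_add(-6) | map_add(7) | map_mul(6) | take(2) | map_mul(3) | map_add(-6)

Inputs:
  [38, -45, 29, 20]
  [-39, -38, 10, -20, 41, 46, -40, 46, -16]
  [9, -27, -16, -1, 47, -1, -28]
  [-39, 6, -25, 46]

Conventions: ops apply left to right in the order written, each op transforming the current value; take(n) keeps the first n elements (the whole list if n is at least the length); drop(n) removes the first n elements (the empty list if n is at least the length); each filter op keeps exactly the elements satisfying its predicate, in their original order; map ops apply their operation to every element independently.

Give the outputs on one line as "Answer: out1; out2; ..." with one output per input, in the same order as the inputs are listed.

Execution, op by op:
  [38, -45, 29, 20] -> [32, -51, 23, 14] -> [39, -44, 30, 21] -> [234, -264, 180, 126] -> [234, -264] -> [702, -792] -> [696, -798]
  [-39, -38, 10, -20, 41, 46, -40, 46, -16] -> [-45, -44, 4, -26, 35, 40, -46, 40, -22] -> [-38, -37, 11, -19, 42, 47, -39, 47, -15] -> [-228, -222, 66, -114, 252, 282, -234, 282, -90] -> [-228, -222] -> [-684, -666] -> [-690, -672]
  [9, -27, -16, -1, 47, -1, -28] -> [3, -33, -22, -7, 41, -7, -34] -> [10, -26, -15, 0, 48, 0, -27] -> [60, -156, -90, 0, 288, 0, -162] -> [60, -156] -> [180, -468] -> [174, -474]
  [-39, 6, -25, 46] -> [-45, 0, -31, 40] -> [-38, 7, -24, 47] -> [-228, 42, -144, 282] -> [-228, 42] -> [-684, 126] -> [-690, 120]

[696, -798]; [-690, -672]; [174, -474]; [-690, 120]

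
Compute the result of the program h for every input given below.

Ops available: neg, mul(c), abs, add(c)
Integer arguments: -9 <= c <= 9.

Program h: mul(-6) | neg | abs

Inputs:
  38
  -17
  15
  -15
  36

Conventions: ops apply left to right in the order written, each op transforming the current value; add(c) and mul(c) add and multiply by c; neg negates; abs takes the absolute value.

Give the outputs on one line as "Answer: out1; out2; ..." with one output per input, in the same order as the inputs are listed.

228; 102; 90; 90; 216

Execution, op by op:
  38 -> -228 -> 228 -> 228
  -17 -> 102 -> -102 -> 102
  15 -> -90 -> 90 -> 90
  -15 -> 90 -> -90 -> 90
  36 -> -216 -> 216 -> 216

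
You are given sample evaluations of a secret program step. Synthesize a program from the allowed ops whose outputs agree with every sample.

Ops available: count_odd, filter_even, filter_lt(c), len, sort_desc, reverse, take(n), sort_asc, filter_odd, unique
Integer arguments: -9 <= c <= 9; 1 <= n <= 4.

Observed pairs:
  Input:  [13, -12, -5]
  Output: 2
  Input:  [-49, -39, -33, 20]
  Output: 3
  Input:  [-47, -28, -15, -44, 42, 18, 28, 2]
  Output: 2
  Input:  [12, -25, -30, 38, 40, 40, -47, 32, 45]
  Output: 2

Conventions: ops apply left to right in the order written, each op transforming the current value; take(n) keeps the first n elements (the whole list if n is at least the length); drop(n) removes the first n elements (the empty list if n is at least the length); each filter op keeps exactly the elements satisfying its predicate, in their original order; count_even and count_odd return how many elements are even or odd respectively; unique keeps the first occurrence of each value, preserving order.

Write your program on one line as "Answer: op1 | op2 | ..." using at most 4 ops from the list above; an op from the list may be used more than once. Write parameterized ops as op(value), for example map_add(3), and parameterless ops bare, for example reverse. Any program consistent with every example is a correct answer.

sort_asc | take(4) | count_odd

Check, running the answer program on each example:
  [13, -12, -5] -> [-12, -5, 13] -> [-12, -5, 13] -> 2
  [-49, -39, -33, 20] -> [-49, -39, -33, 20] -> [-49, -39, -33, 20] -> 3
  [-47, -28, -15, -44, 42, 18, 28, 2] -> [-47, -44, -28, -15, 2, 18, 28, 42] -> [-47, -44, -28, -15] -> 2
  [12, -25, -30, 38, 40, 40, -47, 32, 45] -> [-47, -30, -25, 12, 32, 38, 40, 40, 45] -> [-47, -30, -25, 12] -> 2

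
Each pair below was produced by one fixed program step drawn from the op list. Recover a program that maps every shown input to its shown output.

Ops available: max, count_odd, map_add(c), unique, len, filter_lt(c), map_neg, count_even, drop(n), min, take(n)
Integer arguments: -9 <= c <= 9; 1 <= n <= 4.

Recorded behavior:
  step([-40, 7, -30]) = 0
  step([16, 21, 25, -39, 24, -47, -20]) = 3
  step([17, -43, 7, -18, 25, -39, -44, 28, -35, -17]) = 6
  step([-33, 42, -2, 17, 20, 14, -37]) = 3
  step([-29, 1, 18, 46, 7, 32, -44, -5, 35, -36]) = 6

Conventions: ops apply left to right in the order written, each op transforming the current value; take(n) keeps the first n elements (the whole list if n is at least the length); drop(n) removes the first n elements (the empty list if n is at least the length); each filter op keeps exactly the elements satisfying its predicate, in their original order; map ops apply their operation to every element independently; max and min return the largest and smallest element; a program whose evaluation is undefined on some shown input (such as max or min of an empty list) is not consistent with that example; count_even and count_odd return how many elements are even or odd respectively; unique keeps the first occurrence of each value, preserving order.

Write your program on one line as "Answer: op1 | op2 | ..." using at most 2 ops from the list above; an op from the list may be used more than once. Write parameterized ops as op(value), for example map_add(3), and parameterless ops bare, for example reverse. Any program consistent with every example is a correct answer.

drop(4) | len

Check, running the answer program on each example:
  [-40, 7, -30] -> [] -> 0
  [16, 21, 25, -39, 24, -47, -20] -> [24, -47, -20] -> 3
  [17, -43, 7, -18, 25, -39, -44, 28, -35, -17] -> [25, -39, -44, 28, -35, -17] -> 6
  [-33, 42, -2, 17, 20, 14, -37] -> [20, 14, -37] -> 3
  [-29, 1, 18, 46, 7, 32, -44, -5, 35, -36] -> [7, 32, -44, -5, 35, -36] -> 6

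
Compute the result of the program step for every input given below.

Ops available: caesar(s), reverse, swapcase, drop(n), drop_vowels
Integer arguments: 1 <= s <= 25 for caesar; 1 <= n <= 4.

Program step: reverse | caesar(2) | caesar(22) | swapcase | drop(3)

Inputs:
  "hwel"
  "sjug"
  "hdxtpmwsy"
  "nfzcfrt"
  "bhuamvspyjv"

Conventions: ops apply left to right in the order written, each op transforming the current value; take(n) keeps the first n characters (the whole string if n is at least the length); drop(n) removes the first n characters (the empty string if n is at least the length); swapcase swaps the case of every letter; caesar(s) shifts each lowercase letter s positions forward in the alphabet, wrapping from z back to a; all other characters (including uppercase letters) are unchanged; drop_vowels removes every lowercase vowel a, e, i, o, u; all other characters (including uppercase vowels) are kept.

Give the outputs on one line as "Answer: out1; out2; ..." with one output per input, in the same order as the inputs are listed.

"F"; "Q"; "KNRVBF"; "AXDL"; "NQTKYSFZ"

Execution, op by op:
  "hwel" -> "lewh" -> "ngyj" -> "jcuf" -> "JCUF" -> "F"
  "sjug" -> "gujs" -> "iwlu" -> "eshq" -> "ESHQ" -> "Q"
  "hdxtpmwsy" -> "yswmptxdh" -> "auyorvzfj" -> "wquknrvbf" -> "WQUKNRVBF" -> "KNRVBF"
  "nfzcfrt" -> "trfczfn" -> "vthebhp" -> "rpdaxdl" -> "RPDAXDL" -> "AXDL"
  "bhuamvspyjv" -> "vjypsvmauhb" -> "xlaruxocwjd" -> "thwnqtkysfz" -> "THWNQTKYSFZ" -> "NQTKYSFZ"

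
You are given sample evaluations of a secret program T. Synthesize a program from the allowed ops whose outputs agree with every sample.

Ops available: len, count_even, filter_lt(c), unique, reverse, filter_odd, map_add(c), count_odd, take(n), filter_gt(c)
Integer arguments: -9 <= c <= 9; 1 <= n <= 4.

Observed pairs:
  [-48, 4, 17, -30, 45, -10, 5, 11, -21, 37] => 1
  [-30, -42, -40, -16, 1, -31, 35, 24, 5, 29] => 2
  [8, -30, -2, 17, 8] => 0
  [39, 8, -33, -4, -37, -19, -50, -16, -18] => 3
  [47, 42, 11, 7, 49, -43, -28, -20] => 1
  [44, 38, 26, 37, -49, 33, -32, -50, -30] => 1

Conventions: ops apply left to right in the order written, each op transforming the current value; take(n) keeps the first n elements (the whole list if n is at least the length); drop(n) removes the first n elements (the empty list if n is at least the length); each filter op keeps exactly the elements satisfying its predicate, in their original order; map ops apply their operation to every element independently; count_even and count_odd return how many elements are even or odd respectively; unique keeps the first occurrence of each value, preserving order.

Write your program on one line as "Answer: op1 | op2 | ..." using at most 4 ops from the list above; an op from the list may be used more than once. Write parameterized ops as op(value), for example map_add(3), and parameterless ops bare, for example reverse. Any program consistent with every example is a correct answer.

unique | filter_lt(5) | filter_odd | len

Check, running the answer program on each example:
  [-48, 4, 17, -30, 45, -10, 5, 11, -21, 37] -> [-48, 4, 17, -30, 45, -10, 5, 11, -21, 37] -> [-48, 4, -30, -10, -21] -> [-21] -> 1
  [-30, -42, -40, -16, 1, -31, 35, 24, 5, 29] -> [-30, -42, -40, -16, 1, -31, 35, 24, 5, 29] -> [-30, -42, -40, -16, 1, -31] -> [1, -31] -> 2
  [8, -30, -2, 17, 8] -> [8, -30, -2, 17] -> [-30, -2] -> [] -> 0
  [39, 8, -33, -4, -37, -19, -50, -16, -18] -> [39, 8, -33, -4, -37, -19, -50, -16, -18] -> [-33, -4, -37, -19, -50, -16, -18] -> [-33, -37, -19] -> 3
  [47, 42, 11, 7, 49, -43, -28, -20] -> [47, 42, 11, 7, 49, -43, -28, -20] -> [-43, -28, -20] -> [-43] -> 1
  [44, 38, 26, 37, -49, 33, -32, -50, -30] -> [44, 38, 26, 37, -49, 33, -32, -50, -30] -> [-49, -32, -50, -30] -> [-49] -> 1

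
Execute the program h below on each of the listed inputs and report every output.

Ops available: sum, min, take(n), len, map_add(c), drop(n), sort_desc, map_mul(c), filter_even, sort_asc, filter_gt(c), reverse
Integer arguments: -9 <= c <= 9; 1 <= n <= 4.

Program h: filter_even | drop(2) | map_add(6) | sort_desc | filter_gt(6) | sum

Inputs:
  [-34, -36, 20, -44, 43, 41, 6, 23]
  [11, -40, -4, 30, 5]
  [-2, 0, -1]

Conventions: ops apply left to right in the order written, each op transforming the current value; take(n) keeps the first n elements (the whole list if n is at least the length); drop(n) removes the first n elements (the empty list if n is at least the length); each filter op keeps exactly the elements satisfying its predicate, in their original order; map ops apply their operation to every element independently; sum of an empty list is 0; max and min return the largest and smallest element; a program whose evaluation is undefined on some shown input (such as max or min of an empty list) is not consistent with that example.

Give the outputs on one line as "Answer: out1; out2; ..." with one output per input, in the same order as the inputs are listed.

Execution, op by op:
  [-34, -36, 20, -44, 43, 41, 6, 23] -> [-34, -36, 20, -44, 6] -> [20, -44, 6] -> [26, -38, 12] -> [26, 12, -38] -> [26, 12] -> 38
  [11, -40, -4, 30, 5] -> [-40, -4, 30] -> [30] -> [36] -> [36] -> [36] -> 36
  [-2, 0, -1] -> [-2, 0] -> [] -> [] -> [] -> [] -> 0

38; 36; 0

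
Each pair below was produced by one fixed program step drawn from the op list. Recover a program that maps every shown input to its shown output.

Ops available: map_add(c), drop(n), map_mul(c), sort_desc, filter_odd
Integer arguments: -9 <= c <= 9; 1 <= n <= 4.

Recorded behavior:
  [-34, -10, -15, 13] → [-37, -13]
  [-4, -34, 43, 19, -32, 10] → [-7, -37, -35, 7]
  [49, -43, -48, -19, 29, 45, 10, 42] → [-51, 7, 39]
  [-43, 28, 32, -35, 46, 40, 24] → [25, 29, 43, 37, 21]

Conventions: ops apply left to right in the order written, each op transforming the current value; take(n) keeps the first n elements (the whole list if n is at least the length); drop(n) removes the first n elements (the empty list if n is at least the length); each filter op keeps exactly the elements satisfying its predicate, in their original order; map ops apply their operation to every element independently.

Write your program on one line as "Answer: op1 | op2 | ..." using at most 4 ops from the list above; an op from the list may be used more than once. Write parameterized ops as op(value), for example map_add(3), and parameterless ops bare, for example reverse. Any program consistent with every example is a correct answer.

map_add(-9) | map_add(6) | filter_odd

Check, running the answer program on each example:
  [-34, -10, -15, 13] -> [-43, -19, -24, 4] -> [-37, -13, -18, 10] -> [-37, -13]
  [-4, -34, 43, 19, -32, 10] -> [-13, -43, 34, 10, -41, 1] -> [-7, -37, 40, 16, -35, 7] -> [-7, -37, -35, 7]
  [49, -43, -48, -19, 29, 45, 10, 42] -> [40, -52, -57, -28, 20, 36, 1, 33] -> [46, -46, -51, -22, 26, 42, 7, 39] -> [-51, 7, 39]
  [-43, 28, 32, -35, 46, 40, 24] -> [-52, 19, 23, -44, 37, 31, 15] -> [-46, 25, 29, -38, 43, 37, 21] -> [25, 29, 43, 37, 21]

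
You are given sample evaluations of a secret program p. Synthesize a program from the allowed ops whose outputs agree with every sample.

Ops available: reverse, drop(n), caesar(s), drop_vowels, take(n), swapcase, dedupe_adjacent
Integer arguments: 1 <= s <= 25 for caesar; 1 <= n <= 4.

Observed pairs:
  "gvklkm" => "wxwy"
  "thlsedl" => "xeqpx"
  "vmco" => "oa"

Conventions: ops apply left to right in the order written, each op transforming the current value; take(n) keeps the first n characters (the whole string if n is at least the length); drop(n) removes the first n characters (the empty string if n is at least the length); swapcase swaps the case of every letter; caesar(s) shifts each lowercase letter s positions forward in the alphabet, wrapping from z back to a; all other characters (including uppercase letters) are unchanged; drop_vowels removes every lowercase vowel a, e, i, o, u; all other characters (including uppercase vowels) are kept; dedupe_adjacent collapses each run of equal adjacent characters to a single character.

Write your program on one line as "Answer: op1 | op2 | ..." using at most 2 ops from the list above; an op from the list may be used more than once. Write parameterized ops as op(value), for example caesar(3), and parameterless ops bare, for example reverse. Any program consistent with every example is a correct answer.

caesar(12) | drop(2)

Check, running the answer program on each example:
  "gvklkm" -> "shwxwy" -> "wxwy"
  "thlsedl" -> "ftxeqpx" -> "xeqpx"
  "vmco" -> "hyoa" -> "oa"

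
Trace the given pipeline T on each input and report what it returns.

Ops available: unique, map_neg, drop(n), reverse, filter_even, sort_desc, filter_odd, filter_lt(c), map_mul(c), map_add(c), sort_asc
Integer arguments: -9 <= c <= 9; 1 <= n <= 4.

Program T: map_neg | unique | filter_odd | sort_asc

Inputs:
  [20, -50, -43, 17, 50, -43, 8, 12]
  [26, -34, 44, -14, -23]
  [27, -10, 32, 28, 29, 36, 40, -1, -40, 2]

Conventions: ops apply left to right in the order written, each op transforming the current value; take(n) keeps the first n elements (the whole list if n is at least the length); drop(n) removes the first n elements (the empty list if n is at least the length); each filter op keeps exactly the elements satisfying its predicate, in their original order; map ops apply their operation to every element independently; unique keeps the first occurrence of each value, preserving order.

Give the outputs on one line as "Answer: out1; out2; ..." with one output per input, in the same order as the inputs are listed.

Execution, op by op:
  [20, -50, -43, 17, 50, -43, 8, 12] -> [-20, 50, 43, -17, -50, 43, -8, -12] -> [-20, 50, 43, -17, -50, -8, -12] -> [43, -17] -> [-17, 43]
  [26, -34, 44, -14, -23] -> [-26, 34, -44, 14, 23] -> [-26, 34, -44, 14, 23] -> [23] -> [23]
  [27, -10, 32, 28, 29, 36, 40, -1, -40, 2] -> [-27, 10, -32, -28, -29, -36, -40, 1, 40, -2] -> [-27, 10, -32, -28, -29, -36, -40, 1, 40, -2] -> [-27, -29, 1] -> [-29, -27, 1]

[-17, 43]; [23]; [-29, -27, 1]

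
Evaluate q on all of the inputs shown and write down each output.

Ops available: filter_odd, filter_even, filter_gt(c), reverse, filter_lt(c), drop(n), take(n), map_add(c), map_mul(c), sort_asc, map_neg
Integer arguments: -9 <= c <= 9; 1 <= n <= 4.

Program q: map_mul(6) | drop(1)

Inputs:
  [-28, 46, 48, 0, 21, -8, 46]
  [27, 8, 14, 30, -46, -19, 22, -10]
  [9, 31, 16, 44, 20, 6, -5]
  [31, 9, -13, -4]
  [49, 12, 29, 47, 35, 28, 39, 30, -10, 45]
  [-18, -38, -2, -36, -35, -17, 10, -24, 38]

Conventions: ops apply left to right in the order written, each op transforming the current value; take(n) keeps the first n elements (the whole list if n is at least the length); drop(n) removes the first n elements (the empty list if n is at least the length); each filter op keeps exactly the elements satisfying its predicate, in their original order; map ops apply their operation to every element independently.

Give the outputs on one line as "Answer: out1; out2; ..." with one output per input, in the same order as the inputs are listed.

Execution, op by op:
  [-28, 46, 48, 0, 21, -8, 46] -> [-168, 276, 288, 0, 126, -48, 276] -> [276, 288, 0, 126, -48, 276]
  [27, 8, 14, 30, -46, -19, 22, -10] -> [162, 48, 84, 180, -276, -114, 132, -60] -> [48, 84, 180, -276, -114, 132, -60]
  [9, 31, 16, 44, 20, 6, -5] -> [54, 186, 96, 264, 120, 36, -30] -> [186, 96, 264, 120, 36, -30]
  [31, 9, -13, -4] -> [186, 54, -78, -24] -> [54, -78, -24]
  [49, 12, 29, 47, 35, 28, 39, 30, -10, 45] -> [294, 72, 174, 282, 210, 168, 234, 180, -60, 270] -> [72, 174, 282, 210, 168, 234, 180, -60, 270]
  [-18, -38, -2, -36, -35, -17, 10, -24, 38] -> [-108, -228, -12, -216, -210, -102, 60, -144, 228] -> [-228, -12, -216, -210, -102, 60, -144, 228]

[276, 288, 0, 126, -48, 276]; [48, 84, 180, -276, -114, 132, -60]; [186, 96, 264, 120, 36, -30]; [54, -78, -24]; [72, 174, 282, 210, 168, 234, 180, -60, 270]; [-228, -12, -216, -210, -102, 60, -144, 228]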